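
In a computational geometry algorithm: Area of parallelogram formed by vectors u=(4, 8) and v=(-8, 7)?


|u x v| = |4*7 - 8*(-8)|
= |28 - (-64)| = 92

92


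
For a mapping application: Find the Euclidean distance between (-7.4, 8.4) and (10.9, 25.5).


dx=18.3, dy=17.1
d^2 = 18.3^2 + 17.1^2 = 627.3
d = sqrt(627.3) = 25.046

25.046


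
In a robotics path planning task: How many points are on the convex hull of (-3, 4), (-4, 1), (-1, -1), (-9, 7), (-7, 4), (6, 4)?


Convex hull vertices (CCW): (-9, 7), (-7, 4), (-4, 1), (-1, -1), (6, 4)
Count = 5

5


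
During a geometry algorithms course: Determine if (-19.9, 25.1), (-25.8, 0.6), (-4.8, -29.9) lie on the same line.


Cross product: ((-25.8)-(-19.9))*((-29.9)-25.1) - (0.6-25.1)*((-4.8)-(-19.9))
= 694.45

No, not collinear


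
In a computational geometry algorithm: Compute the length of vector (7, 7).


|u| = sqrt(7^2 + 7^2) = sqrt(98) = 9.8995

9.8995


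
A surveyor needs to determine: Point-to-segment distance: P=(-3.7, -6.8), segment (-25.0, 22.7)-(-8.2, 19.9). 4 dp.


Project P onto AB: t = 1 (clamped to [0,1])
Closest point on segment: (-8.2, 19.9)
Distance: 27.0766

27.0766


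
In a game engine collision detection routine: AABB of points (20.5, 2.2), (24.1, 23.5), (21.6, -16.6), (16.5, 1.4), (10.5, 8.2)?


x range: [10.5, 24.1]
y range: [-16.6, 23.5]
Bounding box: (10.5,-16.6) to (24.1,23.5)

(10.5,-16.6) to (24.1,23.5)


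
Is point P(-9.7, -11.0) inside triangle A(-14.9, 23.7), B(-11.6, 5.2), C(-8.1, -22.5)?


Cross products: AB x AP = -18.31, BC x BP = -4.07, CA x CP = -4.28
All same sign? yes

Yes, inside


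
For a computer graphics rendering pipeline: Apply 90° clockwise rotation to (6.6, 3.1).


90° CW: (x,y) -> (y, -x)
(6.6,3.1) -> (3.1, -6.6)

(3.1, -6.6)


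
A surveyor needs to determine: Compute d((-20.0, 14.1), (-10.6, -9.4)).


dx=9.4, dy=-23.5
d^2 = 9.4^2 + (-23.5)^2 = 640.61
d = sqrt(640.61) = 25.3103

25.3103


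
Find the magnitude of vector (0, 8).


|u| = sqrt(0^2 + 8^2) = sqrt(64) = 8

8


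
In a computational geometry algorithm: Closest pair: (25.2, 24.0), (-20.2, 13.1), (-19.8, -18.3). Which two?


d(P0,P1) = 46.6901, d(P0,P2) = 61.7599, d(P1,P2) = 31.4025
Closest: P1 and P2

Closest pair: (-20.2, 13.1) and (-19.8, -18.3), distance = 31.4025


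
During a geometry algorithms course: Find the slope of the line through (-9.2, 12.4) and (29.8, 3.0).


slope = (y2-y1)/(x2-x1) = (3-12.4)/(29.8-(-9.2)) = (-9.4)/39 = -0.241

-0.241


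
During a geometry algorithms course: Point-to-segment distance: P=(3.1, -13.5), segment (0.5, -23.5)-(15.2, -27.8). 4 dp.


Project P onto AB: t = 0 (clamped to [0,1])
Closest point on segment: (0.5, -23.5)
Distance: 10.3325

10.3325


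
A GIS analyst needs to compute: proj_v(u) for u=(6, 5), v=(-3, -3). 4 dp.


u.v = -33, |v| = sqrt(18) = 4.2426
Scalar projection = u.v / |v| = -33 / sqrt(18) = -7.7782

-7.7782


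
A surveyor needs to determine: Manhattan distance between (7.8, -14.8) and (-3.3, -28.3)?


|7.8-(-3.3)| + |(-14.8)-(-28.3)| = 11.1 + 13.5 = 24.6

24.6


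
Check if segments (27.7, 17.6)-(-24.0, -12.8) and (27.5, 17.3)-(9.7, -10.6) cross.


Cross products: d1=0.24, d2=-901.07, d3=9.43, d4=910.74
d1*d2 < 0 and d3*d4 < 0? no

No, they don't intersect


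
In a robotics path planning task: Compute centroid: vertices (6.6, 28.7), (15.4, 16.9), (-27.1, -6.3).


Centroid = ((x_A+x_B+x_C)/3, (y_A+y_B+y_C)/3)
= ((6.6+15.4+(-27.1))/3, (28.7+16.9+(-6.3))/3)
= (-1.7, 13.1)

(-1.7, 13.1)


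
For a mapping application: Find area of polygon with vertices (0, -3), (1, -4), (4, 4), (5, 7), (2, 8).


Shoelace sum: (0*(-4) - 1*(-3)) + (1*4 - 4*(-4)) + (4*7 - 5*4) + (5*8 - 2*7) + (2*(-3) - 0*8)
= 51
Area = |51|/2 = 25.5

25.5


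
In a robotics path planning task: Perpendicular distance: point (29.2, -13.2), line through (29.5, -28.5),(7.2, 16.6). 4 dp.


|cross product| = 327.66
|line direction| = sqrt(2531.3) = 50.312
Distance = 327.66/sqrt(2531.3) = 6.5126

6.5126


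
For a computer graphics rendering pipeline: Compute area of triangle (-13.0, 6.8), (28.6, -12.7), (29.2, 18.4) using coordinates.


Area = |x_A(y_B-y_C) + x_B(y_C-y_A) + x_C(y_A-y_B)|/2
= |404.3 + 331.76 + 569.4|/2
= 1305.46/2 = 652.73

652.73


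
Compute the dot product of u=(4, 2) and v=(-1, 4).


u . v = u_x*v_x + u_y*v_y = 4*(-1) + 2*4
= (-4) + 8 = 4

4


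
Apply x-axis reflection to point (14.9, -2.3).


Reflection over x-axis: (x,y) -> (x,-y)
(14.9, -2.3) -> (14.9, 2.3)

(14.9, 2.3)


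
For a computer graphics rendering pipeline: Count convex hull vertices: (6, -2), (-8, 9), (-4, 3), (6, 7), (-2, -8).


Convex hull vertices (CCW): (-8, 9), (-2, -8), (6, -2), (6, 7)
Count = 4

4


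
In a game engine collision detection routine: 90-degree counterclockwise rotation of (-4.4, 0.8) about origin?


90° CCW: (x,y) -> (-y, x)
(-4.4,0.8) -> (-0.8, -4.4)

(-0.8, -4.4)


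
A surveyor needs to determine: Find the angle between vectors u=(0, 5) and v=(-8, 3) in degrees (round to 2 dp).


u.v = 15, |u| = sqrt(25) = 5, |v| = sqrt(73) = 8.544
cos(theta) = u.v/(|u||v|) = 15/sqrt(1825) = 0.351123
theta = acos(0.351123) = 69.44 degrees

69.44 degrees


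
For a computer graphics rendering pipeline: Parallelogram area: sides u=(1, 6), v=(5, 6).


|u x v| = |1*6 - 6*5|
= |6 - 30| = 24

24


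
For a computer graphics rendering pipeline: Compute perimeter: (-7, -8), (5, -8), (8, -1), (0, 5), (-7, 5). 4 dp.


Sides: (-7, -8)->(5, -8): sqrt(144) = 12, (5, -8)->(8, -1): sqrt(58) = 7.615773, (8, -1)->(0, 5): sqrt(100) = 10, (0, 5)->(-7, 5): sqrt(49) = 7, (-7, 5)->(-7, -8): sqrt(169) = 13
Sum = 49.615773
Perimeter = 49.6158

49.6158


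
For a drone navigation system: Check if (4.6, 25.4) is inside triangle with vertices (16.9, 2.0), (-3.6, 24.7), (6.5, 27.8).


Cross products: AB x AP = -200.49, BC x BP = -18.35, CA x CP = -73.98
All same sign? yes

Yes, inside


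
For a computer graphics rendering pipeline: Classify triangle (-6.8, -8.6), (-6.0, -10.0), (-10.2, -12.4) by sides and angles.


Side lengths squared: AB^2=2.6, BC^2=23.4, CA^2=26
Sorted: [2.6, 23.4, 26]
By sides: Scalene, By angles: Right

Scalene, Right


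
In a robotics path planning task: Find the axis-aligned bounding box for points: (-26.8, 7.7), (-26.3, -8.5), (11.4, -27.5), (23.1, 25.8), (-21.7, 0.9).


x range: [-26.8, 23.1]
y range: [-27.5, 25.8]
Bounding box: (-26.8,-27.5) to (23.1,25.8)

(-26.8,-27.5) to (23.1,25.8)


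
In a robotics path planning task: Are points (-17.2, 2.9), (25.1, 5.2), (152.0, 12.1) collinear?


Cross product: (25.1-(-17.2))*(12.1-2.9) - (5.2-2.9)*(152-(-17.2))
= 0

Yes, collinear


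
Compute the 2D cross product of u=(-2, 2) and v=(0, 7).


u x v = u_x*v_y - u_y*v_x = (-2)*7 - 2*0
= (-14) - 0 = -14

-14


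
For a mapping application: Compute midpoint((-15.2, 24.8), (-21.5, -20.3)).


M = (((-15.2)+(-21.5))/2, (24.8+(-20.3))/2)
= (-18.35, 2.25)

(-18.35, 2.25)


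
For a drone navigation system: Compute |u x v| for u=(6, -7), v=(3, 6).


|u x v| = |6*6 - (-7)*3|
= |36 - (-21)| = 57

57


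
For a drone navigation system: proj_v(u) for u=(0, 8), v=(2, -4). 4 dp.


u.v = -32, |v| = sqrt(20) = 4.4721
Scalar projection = u.v / |v| = -32 / sqrt(20) = -7.1554

-7.1554


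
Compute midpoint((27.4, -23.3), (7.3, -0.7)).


M = ((27.4+7.3)/2, ((-23.3)+(-0.7))/2)
= (17.35, -12)

(17.35, -12)


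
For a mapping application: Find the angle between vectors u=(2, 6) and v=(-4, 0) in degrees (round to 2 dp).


u.v = -8, |u| = sqrt(40) = 6.3246, |v| = sqrt(16) = 4
cos(theta) = u.v/(|u||v|) = -8/sqrt(640) = -0.316228
theta = acos(-0.316228) = 108.43 degrees

108.43 degrees


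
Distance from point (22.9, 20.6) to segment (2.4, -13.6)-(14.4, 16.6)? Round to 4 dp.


Project P onto AB: t = 1 (clamped to [0,1])
Closest point on segment: (14.4, 16.6)
Distance: 9.3941

9.3941


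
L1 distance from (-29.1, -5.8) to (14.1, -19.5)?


|(-29.1)-14.1| + |(-5.8)-(-19.5)| = 43.2 + 13.7 = 56.9

56.9


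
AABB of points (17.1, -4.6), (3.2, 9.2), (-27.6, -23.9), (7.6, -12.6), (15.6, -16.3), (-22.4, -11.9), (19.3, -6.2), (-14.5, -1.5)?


x range: [-27.6, 19.3]
y range: [-23.9, 9.2]
Bounding box: (-27.6,-23.9) to (19.3,9.2)

(-27.6,-23.9) to (19.3,9.2)


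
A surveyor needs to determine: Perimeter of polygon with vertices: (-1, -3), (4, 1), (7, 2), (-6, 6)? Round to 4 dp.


Sides: (-1, -3)->(4, 1): sqrt(41) = 6.403124, (4, 1)->(7, 2): sqrt(10) = 3.162278, (7, 2)->(-6, 6): sqrt(185) = 13.601471, (-6, 6)->(-1, -3): sqrt(106) = 10.29563
Sum = 33.462503
Perimeter = 33.4625

33.4625


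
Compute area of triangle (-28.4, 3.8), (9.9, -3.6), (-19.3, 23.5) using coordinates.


Area = |x_A(y_B-y_C) + x_B(y_C-y_A) + x_C(y_A-y_B)|/2
= |769.64 + 195.03 + (-142.82)|/2
= 821.85/2 = 410.925

410.925


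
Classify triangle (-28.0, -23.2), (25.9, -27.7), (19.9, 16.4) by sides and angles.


Side lengths squared: AB^2=2925.46, BC^2=1980.81, CA^2=3862.57
Sorted: [1980.81, 2925.46, 3862.57]
By sides: Scalene, By angles: Acute

Scalene, Acute


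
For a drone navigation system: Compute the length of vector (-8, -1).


|u| = sqrt((-8)^2 + (-1)^2) = sqrt(65) = 8.0623

8.0623


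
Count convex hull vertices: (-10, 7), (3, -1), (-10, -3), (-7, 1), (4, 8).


Convex hull vertices (CCW): (-10, -3), (3, -1), (4, 8), (-10, 7)
Count = 4

4


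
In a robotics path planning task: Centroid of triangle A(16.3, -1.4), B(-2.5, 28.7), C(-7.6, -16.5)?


Centroid = ((x_A+x_B+x_C)/3, (y_A+y_B+y_C)/3)
= ((16.3+(-2.5)+(-7.6))/3, ((-1.4)+28.7+(-16.5))/3)
= (2.0667, 3.6)

(2.0667, 3.6)


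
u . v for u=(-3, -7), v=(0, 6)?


u . v = u_x*v_x + u_y*v_y = (-3)*0 + (-7)*6
= 0 + (-42) = -42

-42


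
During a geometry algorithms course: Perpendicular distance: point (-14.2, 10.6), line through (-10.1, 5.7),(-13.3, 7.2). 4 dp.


|cross product| = 9.53
|line direction| = sqrt(12.49) = 3.5341
Distance = 9.53/sqrt(12.49) = 2.6966

2.6966


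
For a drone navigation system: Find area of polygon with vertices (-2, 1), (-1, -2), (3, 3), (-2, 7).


Shoelace sum: ((-2)*(-2) - (-1)*1) + ((-1)*3 - 3*(-2)) + (3*7 - (-2)*3) + ((-2)*1 - (-2)*7)
= 47
Area = |47|/2 = 23.5

23.5


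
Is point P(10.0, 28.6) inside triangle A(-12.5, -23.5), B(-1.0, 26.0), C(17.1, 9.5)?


Cross products: AB x AP = -514.6, BC x BP = 228.56, CA x CP = -799.66
All same sign? no

No, outside


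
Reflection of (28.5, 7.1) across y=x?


Reflection over y=x: (x,y) -> (y,x)
(28.5, 7.1) -> (7.1, 28.5)

(7.1, 28.5)


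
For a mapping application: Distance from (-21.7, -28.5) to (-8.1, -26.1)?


dx=13.6, dy=2.4
d^2 = 13.6^2 + 2.4^2 = 190.72
d = sqrt(190.72) = 13.8101

13.8101


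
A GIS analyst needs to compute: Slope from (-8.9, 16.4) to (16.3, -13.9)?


slope = (y2-y1)/(x2-x1) = ((-13.9)-16.4)/(16.3-(-8.9)) = (-30.3)/25.2 = -1.2024

-1.2024


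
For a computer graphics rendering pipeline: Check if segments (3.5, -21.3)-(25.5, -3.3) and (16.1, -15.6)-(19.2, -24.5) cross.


Cross products: d1=-129.81, d2=121.79, d3=-101.4, d4=-353
d1*d2 < 0 and d3*d4 < 0? no

No, they don't intersect


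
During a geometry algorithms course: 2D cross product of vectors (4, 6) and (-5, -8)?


u x v = u_x*v_y - u_y*v_x = 4*(-8) - 6*(-5)
= (-32) - (-30) = -2

-2


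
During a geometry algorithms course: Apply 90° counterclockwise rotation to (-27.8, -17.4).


90° CCW: (x,y) -> (-y, x)
(-27.8,-17.4) -> (17.4, -27.8)

(17.4, -27.8)


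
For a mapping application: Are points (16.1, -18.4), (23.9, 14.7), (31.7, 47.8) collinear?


Cross product: (23.9-16.1)*(47.8-(-18.4)) - (14.7-(-18.4))*(31.7-16.1)
= 0

Yes, collinear


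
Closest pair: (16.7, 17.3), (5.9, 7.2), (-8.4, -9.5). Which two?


d(P0,P1) = 14.7868, d(P0,P2) = 36.7185, d(P1,P2) = 21.9859
Closest: P0 and P1

Closest pair: (16.7, 17.3) and (5.9, 7.2), distance = 14.7868


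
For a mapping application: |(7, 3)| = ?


|u| = sqrt(7^2 + 3^2) = sqrt(58) = 7.6158

7.6158


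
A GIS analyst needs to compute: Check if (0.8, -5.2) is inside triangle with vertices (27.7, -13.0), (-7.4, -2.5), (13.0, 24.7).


Cross products: AB x AP = 8.67, BC x BP = -278.12, CA x CP = -899.47
All same sign? no

No, outside


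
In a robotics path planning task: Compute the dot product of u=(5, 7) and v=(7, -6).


u . v = u_x*v_x + u_y*v_y = 5*7 + 7*(-6)
= 35 + (-42) = -7

-7


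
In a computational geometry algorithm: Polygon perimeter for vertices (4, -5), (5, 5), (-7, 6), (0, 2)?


Sides: (4, -5)->(5, 5): sqrt(101) = 10.049876, (5, 5)->(-7, 6): sqrt(145) = 12.041595, (-7, 6)->(0, 2): sqrt(65) = 8.062258, (0, 2)->(4, -5): sqrt(65) = 8.062258
Sum = 38.215987
Perimeter = 38.216

38.216


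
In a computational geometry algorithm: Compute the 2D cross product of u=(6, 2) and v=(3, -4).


u x v = u_x*v_y - u_y*v_x = 6*(-4) - 2*3
= (-24) - 6 = -30

-30


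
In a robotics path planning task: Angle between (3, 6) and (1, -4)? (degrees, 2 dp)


u.v = -21, |u| = sqrt(45) = 6.7082, |v| = sqrt(17) = 4.1231
cos(theta) = u.v/(|u||v|) = -21/sqrt(765) = -0.759257
theta = acos(-0.759257) = 139.4 degrees

139.4 degrees


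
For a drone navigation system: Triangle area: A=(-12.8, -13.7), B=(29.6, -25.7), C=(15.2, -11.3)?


Area = |x_A(y_B-y_C) + x_B(y_C-y_A) + x_C(y_A-y_B)|/2
= |184.32 + 71.04 + 182.4|/2
= 437.76/2 = 218.88

218.88


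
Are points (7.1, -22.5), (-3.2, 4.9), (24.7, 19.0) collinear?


Cross product: ((-3.2)-7.1)*(19-(-22.5)) - (4.9-(-22.5))*(24.7-7.1)
= -909.69

No, not collinear


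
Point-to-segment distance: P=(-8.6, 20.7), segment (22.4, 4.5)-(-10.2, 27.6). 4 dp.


Project P onto AB: t = 0.8675 (clamped to [0,1])
Closest point on segment: (-5.8799, 24.5388)
Distance: 4.7048

4.7048


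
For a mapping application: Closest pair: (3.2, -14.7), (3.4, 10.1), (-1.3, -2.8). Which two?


d(P0,P1) = 24.8008, d(P0,P2) = 12.7224, d(P1,P2) = 13.7295
Closest: P0 and P2

Closest pair: (3.2, -14.7) and (-1.3, -2.8), distance = 12.7224


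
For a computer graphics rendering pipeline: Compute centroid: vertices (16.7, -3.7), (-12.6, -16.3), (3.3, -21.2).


Centroid = ((x_A+x_B+x_C)/3, (y_A+y_B+y_C)/3)
= ((16.7+(-12.6)+3.3)/3, ((-3.7)+(-16.3)+(-21.2))/3)
= (2.4667, -13.7333)

(2.4667, -13.7333)


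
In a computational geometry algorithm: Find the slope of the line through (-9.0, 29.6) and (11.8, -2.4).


slope = (y2-y1)/(x2-x1) = ((-2.4)-29.6)/(11.8-(-9)) = (-32)/20.8 = -1.5385

-1.5385


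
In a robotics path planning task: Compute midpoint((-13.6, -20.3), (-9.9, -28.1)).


M = (((-13.6)+(-9.9))/2, ((-20.3)+(-28.1))/2)
= (-11.75, -24.2)

(-11.75, -24.2)


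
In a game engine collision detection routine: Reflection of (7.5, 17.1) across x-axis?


Reflection over x-axis: (x,y) -> (x,-y)
(7.5, 17.1) -> (7.5, -17.1)

(7.5, -17.1)


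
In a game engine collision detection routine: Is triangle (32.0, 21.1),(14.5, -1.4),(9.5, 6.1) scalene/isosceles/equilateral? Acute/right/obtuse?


Side lengths squared: AB^2=812.5, BC^2=81.25, CA^2=731.25
Sorted: [81.25, 731.25, 812.5]
By sides: Scalene, By angles: Right

Scalene, Right


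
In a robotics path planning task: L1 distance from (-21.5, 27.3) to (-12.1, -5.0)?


|(-21.5)-(-12.1)| + |27.3-(-5)| = 9.4 + 32.3 = 41.7

41.7


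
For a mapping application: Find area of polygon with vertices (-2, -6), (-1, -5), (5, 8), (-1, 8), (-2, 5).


Shoelace sum: ((-2)*(-5) - (-1)*(-6)) + ((-1)*8 - 5*(-5)) + (5*8 - (-1)*8) + ((-1)*5 - (-2)*8) + ((-2)*(-6) - (-2)*5)
= 102
Area = |102|/2 = 51

51


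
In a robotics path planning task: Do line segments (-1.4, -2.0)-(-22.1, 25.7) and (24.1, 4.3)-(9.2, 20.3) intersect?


Cross products: d1=501.87, d2=420.34, d3=-836.76, d4=-755.23
d1*d2 < 0 and d3*d4 < 0? no

No, they don't intersect


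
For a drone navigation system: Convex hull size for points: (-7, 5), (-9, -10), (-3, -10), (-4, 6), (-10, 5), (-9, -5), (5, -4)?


Convex hull vertices (CCW): (-10, 5), (-9, -10), (-3, -10), (5, -4), (-4, 6)
Count = 5

5


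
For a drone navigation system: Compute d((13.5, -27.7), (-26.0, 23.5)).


dx=-39.5, dy=51.2
d^2 = (-39.5)^2 + 51.2^2 = 4181.69
d = sqrt(4181.69) = 64.666

64.666


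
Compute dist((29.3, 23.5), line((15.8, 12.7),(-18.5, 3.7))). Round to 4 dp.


|cross product| = 248.94
|line direction| = sqrt(1257.49) = 35.4611
Distance = 248.94/sqrt(1257.49) = 7.0201

7.0201


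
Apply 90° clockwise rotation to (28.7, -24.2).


90° CW: (x,y) -> (y, -x)
(28.7,-24.2) -> (-24.2, -28.7)

(-24.2, -28.7)


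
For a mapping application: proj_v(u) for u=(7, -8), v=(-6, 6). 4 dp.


u.v = -90, |v| = sqrt(72) = 8.4853
Scalar projection = u.v / |v| = -90 / sqrt(72) = -10.6066

-10.6066


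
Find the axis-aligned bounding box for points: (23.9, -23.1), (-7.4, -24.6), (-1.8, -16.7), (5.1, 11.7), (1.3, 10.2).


x range: [-7.4, 23.9]
y range: [-24.6, 11.7]
Bounding box: (-7.4,-24.6) to (23.9,11.7)

(-7.4,-24.6) to (23.9,11.7)


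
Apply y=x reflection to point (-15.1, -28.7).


Reflection over y=x: (x,y) -> (y,x)
(-15.1, -28.7) -> (-28.7, -15.1)

(-28.7, -15.1)


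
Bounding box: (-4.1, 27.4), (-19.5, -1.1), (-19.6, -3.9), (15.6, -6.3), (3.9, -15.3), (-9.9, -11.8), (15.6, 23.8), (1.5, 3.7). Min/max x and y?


x range: [-19.6, 15.6]
y range: [-15.3, 27.4]
Bounding box: (-19.6,-15.3) to (15.6,27.4)

(-19.6,-15.3) to (15.6,27.4)


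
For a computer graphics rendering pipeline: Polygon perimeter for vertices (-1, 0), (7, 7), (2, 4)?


Sides: (-1, 0)->(7, 7): sqrt(113) = 10.630146, (7, 7)->(2, 4): sqrt(34) = 5.830952, (2, 4)->(-1, 0): sqrt(25) = 5
Sum = 21.461098
Perimeter = 21.4611

21.4611


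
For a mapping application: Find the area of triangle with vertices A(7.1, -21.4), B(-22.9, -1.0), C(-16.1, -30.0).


Area = |x_A(y_B-y_C) + x_B(y_C-y_A) + x_C(y_A-y_B)|/2
= |205.9 + 196.94 + 328.44|/2
= 731.28/2 = 365.64

365.64


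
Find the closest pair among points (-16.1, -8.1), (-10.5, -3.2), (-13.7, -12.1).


d(P0,P1) = 7.4411, d(P0,P2) = 4.6648, d(P1,P2) = 9.4578
Closest: P0 and P2

Closest pair: (-16.1, -8.1) and (-13.7, -12.1), distance = 4.6648


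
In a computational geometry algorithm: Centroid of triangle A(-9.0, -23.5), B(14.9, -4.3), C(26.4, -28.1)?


Centroid = ((x_A+x_B+x_C)/3, (y_A+y_B+y_C)/3)
= (((-9)+14.9+26.4)/3, ((-23.5)+(-4.3)+(-28.1))/3)
= (10.7667, -18.6333)

(10.7667, -18.6333)


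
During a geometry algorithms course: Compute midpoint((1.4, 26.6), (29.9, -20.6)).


M = ((1.4+29.9)/2, (26.6+(-20.6))/2)
= (15.65, 3)

(15.65, 3)


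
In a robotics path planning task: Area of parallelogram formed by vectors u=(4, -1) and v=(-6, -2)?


|u x v| = |4*(-2) - (-1)*(-6)|
= |(-8) - 6| = 14

14


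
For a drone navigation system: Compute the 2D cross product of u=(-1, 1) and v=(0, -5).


u x v = u_x*v_y - u_y*v_x = (-1)*(-5) - 1*0
= 5 - 0 = 5

5


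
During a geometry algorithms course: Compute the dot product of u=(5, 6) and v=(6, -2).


u . v = u_x*v_x + u_y*v_y = 5*6 + 6*(-2)
= 30 + (-12) = 18

18


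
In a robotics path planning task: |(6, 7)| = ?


|u| = sqrt(6^2 + 7^2) = sqrt(85) = 9.2195

9.2195


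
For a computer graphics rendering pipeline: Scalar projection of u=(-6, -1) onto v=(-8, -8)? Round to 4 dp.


u.v = 56, |v| = sqrt(128) = 11.3137
Scalar projection = u.v / |v| = 56 / sqrt(128) = 4.9497

4.9497


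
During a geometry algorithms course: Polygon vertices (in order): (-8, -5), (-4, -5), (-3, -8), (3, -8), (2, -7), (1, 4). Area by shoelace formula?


Shoelace sum: ((-8)*(-5) - (-4)*(-5)) + ((-4)*(-8) - (-3)*(-5)) + ((-3)*(-8) - 3*(-8)) + (3*(-7) - 2*(-8)) + (2*4 - 1*(-7)) + (1*(-5) - (-8)*4)
= 122
Area = |122|/2 = 61

61


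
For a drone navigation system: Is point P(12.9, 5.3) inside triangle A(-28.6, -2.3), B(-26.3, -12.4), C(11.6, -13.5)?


Cross products: AB x AP = 436.63, BC x BP = 713.95, CA x CP = -770.32
All same sign? no

No, outside


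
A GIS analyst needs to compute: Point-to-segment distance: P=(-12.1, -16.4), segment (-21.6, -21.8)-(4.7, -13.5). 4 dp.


Project P onto AB: t = 0.3874 (clamped to [0,1])
Closest point on segment: (-11.4106, -18.5843)
Distance: 2.2905

2.2905


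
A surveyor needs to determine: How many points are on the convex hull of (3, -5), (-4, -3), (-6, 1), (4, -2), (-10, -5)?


Convex hull vertices (CCW): (-10, -5), (3, -5), (4, -2), (-6, 1)
Count = 4

4


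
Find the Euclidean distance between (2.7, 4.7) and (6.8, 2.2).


dx=4.1, dy=-2.5
d^2 = 4.1^2 + (-2.5)^2 = 23.06
d = sqrt(23.06) = 4.8021

4.8021


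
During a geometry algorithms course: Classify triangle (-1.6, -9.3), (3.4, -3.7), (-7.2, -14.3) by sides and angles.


Side lengths squared: AB^2=56.36, BC^2=224.72, CA^2=56.36
Sorted: [56.36, 56.36, 224.72]
By sides: Isosceles, By angles: Obtuse

Isosceles, Obtuse


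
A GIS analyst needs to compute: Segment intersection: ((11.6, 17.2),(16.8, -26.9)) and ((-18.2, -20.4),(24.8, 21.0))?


Cross products: d1=383.08, d2=-1728.5, d3=-1509.7, d4=601.88
d1*d2 < 0 and d3*d4 < 0? yes

Yes, they intersect


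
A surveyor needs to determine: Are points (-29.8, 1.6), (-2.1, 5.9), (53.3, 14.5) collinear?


Cross product: ((-2.1)-(-29.8))*(14.5-1.6) - (5.9-1.6)*(53.3-(-29.8))
= 0

Yes, collinear


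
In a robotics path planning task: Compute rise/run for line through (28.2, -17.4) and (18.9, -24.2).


slope = (y2-y1)/(x2-x1) = ((-24.2)-(-17.4))/(18.9-28.2) = (-6.8)/(-9.3) = 0.7312

0.7312


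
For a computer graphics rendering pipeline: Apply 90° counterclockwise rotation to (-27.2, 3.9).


90° CCW: (x,y) -> (-y, x)
(-27.2,3.9) -> (-3.9, -27.2)

(-3.9, -27.2)


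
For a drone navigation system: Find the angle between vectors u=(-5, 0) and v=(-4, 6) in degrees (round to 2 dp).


u.v = 20, |u| = sqrt(25) = 5, |v| = sqrt(52) = 7.2111
cos(theta) = u.v/(|u||v|) = 20/sqrt(1300) = 0.5547
theta = acos(0.5547) = 56.31 degrees

56.31 degrees


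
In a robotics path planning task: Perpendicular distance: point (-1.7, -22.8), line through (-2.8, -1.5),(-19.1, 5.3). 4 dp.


|cross product| = 339.71
|line direction| = sqrt(311.93) = 17.6615
Distance = 339.71/sqrt(311.93) = 19.2344

19.2344


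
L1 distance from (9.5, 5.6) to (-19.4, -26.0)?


|9.5-(-19.4)| + |5.6-(-26)| = 28.9 + 31.6 = 60.5

60.5


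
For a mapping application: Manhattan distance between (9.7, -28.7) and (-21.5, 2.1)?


|9.7-(-21.5)| + |(-28.7)-2.1| = 31.2 + 30.8 = 62

62


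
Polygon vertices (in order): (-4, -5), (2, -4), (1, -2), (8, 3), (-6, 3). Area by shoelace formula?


Shoelace sum: ((-4)*(-4) - 2*(-5)) + (2*(-2) - 1*(-4)) + (1*3 - 8*(-2)) + (8*3 - (-6)*3) + ((-6)*(-5) - (-4)*3)
= 129
Area = |129|/2 = 64.5

64.5


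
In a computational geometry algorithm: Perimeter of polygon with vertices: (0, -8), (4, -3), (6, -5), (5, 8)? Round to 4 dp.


Sides: (0, -8)->(4, -3): sqrt(41) = 6.403124, (4, -3)->(6, -5): sqrt(8) = 2.828427, (6, -5)->(5, 8): sqrt(170) = 13.038405, (5, 8)->(0, -8): sqrt(281) = 16.763055
Sum = 39.033011
Perimeter = 39.033

39.033


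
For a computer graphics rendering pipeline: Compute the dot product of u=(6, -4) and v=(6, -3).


u . v = u_x*v_x + u_y*v_y = 6*6 + (-4)*(-3)
= 36 + 12 = 48

48


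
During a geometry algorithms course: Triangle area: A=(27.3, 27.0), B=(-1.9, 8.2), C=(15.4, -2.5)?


Area = |x_A(y_B-y_C) + x_B(y_C-y_A) + x_C(y_A-y_B)|/2
= |292.11 + 56.05 + 289.52|/2
= 637.68/2 = 318.84

318.84


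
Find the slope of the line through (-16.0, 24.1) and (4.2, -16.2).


slope = (y2-y1)/(x2-x1) = ((-16.2)-24.1)/(4.2-(-16)) = (-40.3)/20.2 = -1.995

-1.995


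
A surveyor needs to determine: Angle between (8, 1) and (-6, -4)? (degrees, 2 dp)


u.v = -52, |u| = sqrt(65) = 8.0623, |v| = sqrt(52) = 7.2111
cos(theta) = u.v/(|u||v|) = -52/sqrt(3380) = -0.894427
theta = acos(-0.894427) = 153.43 degrees

153.43 degrees


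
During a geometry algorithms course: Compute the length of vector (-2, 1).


|u| = sqrt((-2)^2 + 1^2) = sqrt(5) = 2.2361

2.2361


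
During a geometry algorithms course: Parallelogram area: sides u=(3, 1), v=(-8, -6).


|u x v| = |3*(-6) - 1*(-8)|
= |(-18) - (-8)| = 10

10


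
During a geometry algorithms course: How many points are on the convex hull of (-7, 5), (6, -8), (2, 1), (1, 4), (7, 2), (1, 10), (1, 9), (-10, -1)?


Convex hull vertices (CCW): (-10, -1), (6, -8), (7, 2), (1, 10), (-7, 5)
Count = 5

5


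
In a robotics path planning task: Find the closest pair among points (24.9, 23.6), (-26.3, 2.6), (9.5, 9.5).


d(P0,P1) = 55.3393, d(P0,P2) = 20.8799, d(P1,P2) = 36.4589
Closest: P0 and P2

Closest pair: (24.9, 23.6) and (9.5, 9.5), distance = 20.8799


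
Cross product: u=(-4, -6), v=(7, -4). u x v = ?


u x v = u_x*v_y - u_y*v_x = (-4)*(-4) - (-6)*7
= 16 - (-42) = 58

58


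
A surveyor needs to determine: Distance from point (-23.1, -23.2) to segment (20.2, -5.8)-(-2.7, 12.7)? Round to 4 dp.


Project P onto AB: t = 0.7727 (clamped to [0,1])
Closest point on segment: (2.5051, 8.495)
Distance: 40.7455

40.7455


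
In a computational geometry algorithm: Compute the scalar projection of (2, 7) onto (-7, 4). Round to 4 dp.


u.v = 14, |v| = sqrt(65) = 8.0623
Scalar projection = u.v / |v| = 14 / sqrt(65) = 1.7365

1.7365


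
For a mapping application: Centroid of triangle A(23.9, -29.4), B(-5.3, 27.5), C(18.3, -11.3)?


Centroid = ((x_A+x_B+x_C)/3, (y_A+y_B+y_C)/3)
= ((23.9+(-5.3)+18.3)/3, ((-29.4)+27.5+(-11.3))/3)
= (12.3, -4.4)

(12.3, -4.4)


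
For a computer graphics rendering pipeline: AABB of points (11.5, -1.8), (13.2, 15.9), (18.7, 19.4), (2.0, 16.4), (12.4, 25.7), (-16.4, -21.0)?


x range: [-16.4, 18.7]
y range: [-21, 25.7]
Bounding box: (-16.4,-21) to (18.7,25.7)

(-16.4,-21) to (18.7,25.7)


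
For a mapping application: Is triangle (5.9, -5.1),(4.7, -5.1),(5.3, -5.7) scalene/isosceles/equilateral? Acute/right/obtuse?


Side lengths squared: AB^2=1.44, BC^2=0.72, CA^2=0.72
Sorted: [0.72, 0.72, 1.44]
By sides: Isosceles, By angles: Right

Isosceles, Right


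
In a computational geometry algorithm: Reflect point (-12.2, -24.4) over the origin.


Reflection over origin: (x,y) -> (-x,-y)
(-12.2, -24.4) -> (12.2, 24.4)

(12.2, 24.4)


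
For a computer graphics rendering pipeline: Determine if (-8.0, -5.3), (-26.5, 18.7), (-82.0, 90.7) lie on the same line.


Cross product: ((-26.5)-(-8))*(90.7-(-5.3)) - (18.7-(-5.3))*((-82)-(-8))
= 0

Yes, collinear


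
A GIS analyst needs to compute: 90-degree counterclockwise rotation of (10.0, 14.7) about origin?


90° CCW: (x,y) -> (-y, x)
(10,14.7) -> (-14.7, 10)

(-14.7, 10)


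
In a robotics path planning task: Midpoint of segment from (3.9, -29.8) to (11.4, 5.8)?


M = ((3.9+11.4)/2, ((-29.8)+5.8)/2)
= (7.65, -12)

(7.65, -12)


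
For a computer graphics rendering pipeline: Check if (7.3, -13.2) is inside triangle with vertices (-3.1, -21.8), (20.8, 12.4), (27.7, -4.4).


Cross products: AB x AP = -150.14, BC x BP = -403.44, CA x CP = -83.92
All same sign? yes

Yes, inside


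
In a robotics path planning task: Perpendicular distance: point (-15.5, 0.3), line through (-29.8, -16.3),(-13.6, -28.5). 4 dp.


|cross product| = 443.38
|line direction| = sqrt(411.28) = 20.28
Distance = 443.38/sqrt(411.28) = 21.8629

21.8629


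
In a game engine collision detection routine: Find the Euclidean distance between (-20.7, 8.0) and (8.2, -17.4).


dx=28.9, dy=-25.4
d^2 = 28.9^2 + (-25.4)^2 = 1480.37
d = sqrt(1480.37) = 38.4756

38.4756


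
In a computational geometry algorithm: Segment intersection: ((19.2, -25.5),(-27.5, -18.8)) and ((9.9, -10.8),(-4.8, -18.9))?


Cross products: d1=291.42, d2=-185.34, d3=-624.18, d4=-147.42
d1*d2 < 0 and d3*d4 < 0? no

No, they don't intersect


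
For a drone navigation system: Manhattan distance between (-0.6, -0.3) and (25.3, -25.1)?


|(-0.6)-25.3| + |(-0.3)-(-25.1)| = 25.9 + 24.8 = 50.7

50.7


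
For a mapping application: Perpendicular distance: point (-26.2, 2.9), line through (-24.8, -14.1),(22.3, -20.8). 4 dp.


|cross product| = 791.32
|line direction| = sqrt(2263.3) = 47.5742
Distance = 791.32/sqrt(2263.3) = 16.6334

16.6334


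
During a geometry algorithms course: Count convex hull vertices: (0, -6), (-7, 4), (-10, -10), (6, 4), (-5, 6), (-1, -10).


Convex hull vertices (CCW): (-10, -10), (-1, -10), (6, 4), (-5, 6), (-7, 4)
Count = 5

5


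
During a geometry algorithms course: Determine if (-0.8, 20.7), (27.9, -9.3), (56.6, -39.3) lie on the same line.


Cross product: (27.9-(-0.8))*((-39.3)-20.7) - ((-9.3)-20.7)*(56.6-(-0.8))
= 0

Yes, collinear


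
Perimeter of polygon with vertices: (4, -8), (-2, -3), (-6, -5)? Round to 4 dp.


Sides: (4, -8)->(-2, -3): sqrt(61) = 7.81025, (-2, -3)->(-6, -5): sqrt(20) = 4.472136, (-6, -5)->(4, -8): sqrt(109) = 10.440307
Sum = 22.722693
Perimeter = 22.7227

22.7227


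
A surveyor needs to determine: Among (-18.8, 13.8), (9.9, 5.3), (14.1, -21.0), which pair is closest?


d(P0,P1) = 29.9323, d(P0,P2) = 47.89, d(P1,P2) = 26.6332
Closest: P1 and P2

Closest pair: (9.9, 5.3) and (14.1, -21.0), distance = 26.6332


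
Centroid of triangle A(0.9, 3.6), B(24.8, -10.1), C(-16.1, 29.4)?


Centroid = ((x_A+x_B+x_C)/3, (y_A+y_B+y_C)/3)
= ((0.9+24.8+(-16.1))/3, (3.6+(-10.1)+29.4)/3)
= (3.2, 7.6333)

(3.2, 7.6333)


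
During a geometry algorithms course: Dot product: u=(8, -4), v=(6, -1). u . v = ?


u . v = u_x*v_x + u_y*v_y = 8*6 + (-4)*(-1)
= 48 + 4 = 52

52


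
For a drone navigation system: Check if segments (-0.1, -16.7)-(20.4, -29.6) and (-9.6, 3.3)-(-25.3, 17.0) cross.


Cross products: d1=183.85, d2=105.53, d3=287.45, d4=365.77
d1*d2 < 0 and d3*d4 < 0? no

No, they don't intersect


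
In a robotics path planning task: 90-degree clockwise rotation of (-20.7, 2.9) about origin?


90° CW: (x,y) -> (y, -x)
(-20.7,2.9) -> (2.9, 20.7)

(2.9, 20.7)


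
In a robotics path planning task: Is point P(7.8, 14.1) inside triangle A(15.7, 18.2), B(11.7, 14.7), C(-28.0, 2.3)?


Cross products: AB x AP = -11.25, BC x BP = -24.54, CA x CP = -53.56
All same sign? yes

Yes, inside


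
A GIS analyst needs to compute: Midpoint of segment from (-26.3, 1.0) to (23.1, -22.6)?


M = (((-26.3)+23.1)/2, (1+(-22.6))/2)
= (-1.6, -10.8)

(-1.6, -10.8)


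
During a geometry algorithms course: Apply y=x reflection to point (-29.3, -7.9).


Reflection over y=x: (x,y) -> (y,x)
(-29.3, -7.9) -> (-7.9, -29.3)

(-7.9, -29.3)


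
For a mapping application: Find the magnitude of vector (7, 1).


|u| = sqrt(7^2 + 1^2) = sqrt(50) = 7.0711

7.0711


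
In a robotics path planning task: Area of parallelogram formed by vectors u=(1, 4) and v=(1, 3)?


|u x v| = |1*3 - 4*1|
= |3 - 4| = 1

1


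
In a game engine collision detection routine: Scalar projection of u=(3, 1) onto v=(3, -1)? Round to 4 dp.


u.v = 8, |v| = sqrt(10) = 3.1623
Scalar projection = u.v / |v| = 8 / sqrt(10) = 2.5298

2.5298


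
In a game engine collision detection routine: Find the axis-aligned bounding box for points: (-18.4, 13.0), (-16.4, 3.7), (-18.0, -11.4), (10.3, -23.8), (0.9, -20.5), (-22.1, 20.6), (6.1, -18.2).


x range: [-22.1, 10.3]
y range: [-23.8, 20.6]
Bounding box: (-22.1,-23.8) to (10.3,20.6)

(-22.1,-23.8) to (10.3,20.6)


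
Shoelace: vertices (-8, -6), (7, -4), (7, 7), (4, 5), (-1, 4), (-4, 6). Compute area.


Shoelace sum: ((-8)*(-4) - 7*(-6)) + (7*7 - 7*(-4)) + (7*5 - 4*7) + (4*4 - (-1)*5) + ((-1)*6 - (-4)*4) + ((-4)*(-6) - (-8)*6)
= 261
Area = |261|/2 = 130.5

130.5


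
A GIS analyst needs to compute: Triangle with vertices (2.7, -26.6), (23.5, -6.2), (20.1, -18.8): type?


Side lengths squared: AB^2=848.8, BC^2=170.32, CA^2=363.6
Sorted: [170.32, 363.6, 848.8]
By sides: Scalene, By angles: Obtuse

Scalene, Obtuse


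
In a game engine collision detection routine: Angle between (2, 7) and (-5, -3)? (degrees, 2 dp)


u.v = -31, |u| = sqrt(53) = 7.2801, |v| = sqrt(34) = 5.831
cos(theta) = u.v/(|u||v|) = -31/sqrt(1802) = -0.730271
theta = acos(-0.730271) = 136.91 degrees

136.91 degrees


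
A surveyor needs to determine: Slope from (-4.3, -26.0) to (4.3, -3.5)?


slope = (y2-y1)/(x2-x1) = ((-3.5)-(-26))/(4.3-(-4.3)) = 22.5/8.6 = 2.6163

2.6163


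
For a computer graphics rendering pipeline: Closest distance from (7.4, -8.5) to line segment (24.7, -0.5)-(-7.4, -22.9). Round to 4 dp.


Project P onto AB: t = 0.4794 (clamped to [0,1])
Closest point on segment: (9.3111, -11.2387)
Distance: 3.3396

3.3396


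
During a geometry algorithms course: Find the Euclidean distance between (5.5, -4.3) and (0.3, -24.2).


dx=-5.2, dy=-19.9
d^2 = (-5.2)^2 + (-19.9)^2 = 423.05
d = sqrt(423.05) = 20.5682

20.5682


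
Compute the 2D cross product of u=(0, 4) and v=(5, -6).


u x v = u_x*v_y - u_y*v_x = 0*(-6) - 4*5
= 0 - 20 = -20

-20


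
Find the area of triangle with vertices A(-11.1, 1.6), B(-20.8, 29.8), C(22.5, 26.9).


Area = |x_A(y_B-y_C) + x_B(y_C-y_A) + x_C(y_A-y_B)|/2
= |(-32.19) + (-526.24) + (-634.5)|/2
= 1192.93/2 = 596.465

596.465


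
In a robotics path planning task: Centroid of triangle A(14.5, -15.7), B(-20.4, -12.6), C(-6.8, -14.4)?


Centroid = ((x_A+x_B+x_C)/3, (y_A+y_B+y_C)/3)
= ((14.5+(-20.4)+(-6.8))/3, ((-15.7)+(-12.6)+(-14.4))/3)
= (-4.2333, -14.2333)

(-4.2333, -14.2333)


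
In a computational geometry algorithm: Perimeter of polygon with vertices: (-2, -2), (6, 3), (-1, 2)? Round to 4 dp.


Sides: (-2, -2)->(6, 3): sqrt(89) = 9.433981, (6, 3)->(-1, 2): sqrt(50) = 7.071068, (-1, 2)->(-2, -2): sqrt(17) = 4.123106
Sum = 20.628155
Perimeter = 20.6282

20.6282


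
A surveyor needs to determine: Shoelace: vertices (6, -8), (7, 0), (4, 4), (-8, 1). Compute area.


Shoelace sum: (6*0 - 7*(-8)) + (7*4 - 4*0) + (4*1 - (-8)*4) + ((-8)*(-8) - 6*1)
= 178
Area = |178|/2 = 89

89


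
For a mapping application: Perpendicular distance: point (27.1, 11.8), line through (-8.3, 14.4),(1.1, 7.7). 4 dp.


|cross product| = 212.74
|line direction| = sqrt(133.25) = 11.5434
Distance = 212.74/sqrt(133.25) = 18.4296

18.4296


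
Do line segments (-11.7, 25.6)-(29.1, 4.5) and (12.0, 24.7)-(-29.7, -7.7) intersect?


Cross products: d1=-805.41, d2=1396.38, d3=463.35, d4=-1738.44
d1*d2 < 0 and d3*d4 < 0? yes

Yes, they intersect


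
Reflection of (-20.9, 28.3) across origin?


Reflection over origin: (x,y) -> (-x,-y)
(-20.9, 28.3) -> (20.9, -28.3)

(20.9, -28.3)


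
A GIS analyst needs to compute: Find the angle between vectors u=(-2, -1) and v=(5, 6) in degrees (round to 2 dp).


u.v = -16, |u| = sqrt(5) = 2.2361, |v| = sqrt(61) = 7.8102
cos(theta) = u.v/(|u||v|) = -16/sqrt(305) = -0.916157
theta = acos(-0.916157) = 156.37 degrees

156.37 degrees


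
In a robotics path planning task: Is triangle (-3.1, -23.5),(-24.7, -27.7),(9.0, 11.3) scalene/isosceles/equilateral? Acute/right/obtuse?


Side lengths squared: AB^2=484.2, BC^2=2656.69, CA^2=1357.45
Sorted: [484.2, 1357.45, 2656.69]
By sides: Scalene, By angles: Obtuse

Scalene, Obtuse


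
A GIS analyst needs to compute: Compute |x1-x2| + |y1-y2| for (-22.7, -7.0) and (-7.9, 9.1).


|(-22.7)-(-7.9)| + |(-7)-9.1| = 14.8 + 16.1 = 30.9

30.9


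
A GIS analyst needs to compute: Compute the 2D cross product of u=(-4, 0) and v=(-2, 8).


u x v = u_x*v_y - u_y*v_x = (-4)*8 - 0*(-2)
= (-32) - 0 = -32

-32


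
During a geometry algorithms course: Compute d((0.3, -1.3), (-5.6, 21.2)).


dx=-5.9, dy=22.5
d^2 = (-5.9)^2 + 22.5^2 = 541.06
d = sqrt(541.06) = 23.2607

23.2607


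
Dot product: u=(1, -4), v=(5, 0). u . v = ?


u . v = u_x*v_x + u_y*v_y = 1*5 + (-4)*0
= 5 + 0 = 5

5


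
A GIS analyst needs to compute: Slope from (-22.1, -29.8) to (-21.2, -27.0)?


slope = (y2-y1)/(x2-x1) = ((-27)-(-29.8))/((-21.2)-(-22.1)) = 2.8/0.9 = 3.1111

3.1111


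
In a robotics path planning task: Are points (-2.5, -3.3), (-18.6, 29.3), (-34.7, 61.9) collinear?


Cross product: ((-18.6)-(-2.5))*(61.9-(-3.3)) - (29.3-(-3.3))*((-34.7)-(-2.5))
= 0

Yes, collinear


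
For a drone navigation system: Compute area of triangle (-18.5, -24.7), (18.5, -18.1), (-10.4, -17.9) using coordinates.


Area = |x_A(y_B-y_C) + x_B(y_C-y_A) + x_C(y_A-y_B)|/2
= |3.7 + 125.8 + 68.64|/2
= 198.14/2 = 99.07

99.07


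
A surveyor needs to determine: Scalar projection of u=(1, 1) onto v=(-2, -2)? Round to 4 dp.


u.v = -4, |v| = sqrt(8) = 2.8284
Scalar projection = u.v / |v| = -4 / sqrt(8) = -1.4142

-1.4142


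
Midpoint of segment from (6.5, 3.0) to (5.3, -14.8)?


M = ((6.5+5.3)/2, (3+(-14.8))/2)
= (5.9, -5.9)

(5.9, -5.9)


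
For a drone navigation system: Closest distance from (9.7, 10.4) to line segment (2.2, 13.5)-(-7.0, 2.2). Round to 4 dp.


Project P onto AB: t = 0 (clamped to [0,1])
Closest point on segment: (2.2, 13.5)
Distance: 8.1154

8.1154


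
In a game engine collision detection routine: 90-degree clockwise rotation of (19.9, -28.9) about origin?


90° CW: (x,y) -> (y, -x)
(19.9,-28.9) -> (-28.9, -19.9)

(-28.9, -19.9)


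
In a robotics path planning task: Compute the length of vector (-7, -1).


|u| = sqrt((-7)^2 + (-1)^2) = sqrt(50) = 7.0711

7.0711


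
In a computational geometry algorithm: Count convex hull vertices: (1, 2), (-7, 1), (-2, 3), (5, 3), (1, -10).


Convex hull vertices (CCW): (-7, 1), (1, -10), (5, 3), (-2, 3)
Count = 4

4


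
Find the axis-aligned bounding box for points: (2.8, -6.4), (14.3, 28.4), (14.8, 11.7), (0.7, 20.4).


x range: [0.7, 14.8]
y range: [-6.4, 28.4]
Bounding box: (0.7,-6.4) to (14.8,28.4)

(0.7,-6.4) to (14.8,28.4)


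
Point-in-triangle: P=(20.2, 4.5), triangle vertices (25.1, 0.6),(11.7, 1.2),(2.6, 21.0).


Cross products: AB x AP = -49.32, BC x BP = -198.33, CA x CP = -12.21
All same sign? yes

Yes, inside


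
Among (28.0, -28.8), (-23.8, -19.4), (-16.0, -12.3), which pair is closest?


d(P0,P1) = 52.646, d(P0,P2) = 46.992, d(P1,P2) = 10.5475
Closest: P1 and P2

Closest pair: (-23.8, -19.4) and (-16.0, -12.3), distance = 10.5475


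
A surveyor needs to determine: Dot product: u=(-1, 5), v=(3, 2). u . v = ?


u . v = u_x*v_x + u_y*v_y = (-1)*3 + 5*2
= (-3) + 10 = 7

7


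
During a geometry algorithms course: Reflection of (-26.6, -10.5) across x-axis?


Reflection over x-axis: (x,y) -> (x,-y)
(-26.6, -10.5) -> (-26.6, 10.5)

(-26.6, 10.5)


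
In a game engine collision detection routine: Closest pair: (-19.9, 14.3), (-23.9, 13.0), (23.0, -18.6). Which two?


d(P0,P1) = 4.2059, d(P0,P2) = 54.0631, d(P1,P2) = 56.5524
Closest: P0 and P1

Closest pair: (-19.9, 14.3) and (-23.9, 13.0), distance = 4.2059


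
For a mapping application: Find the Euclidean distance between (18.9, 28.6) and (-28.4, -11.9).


dx=-47.3, dy=-40.5
d^2 = (-47.3)^2 + (-40.5)^2 = 3877.54
d = sqrt(3877.54) = 62.2699

62.2699


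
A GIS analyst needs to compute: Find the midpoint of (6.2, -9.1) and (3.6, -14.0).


M = ((6.2+3.6)/2, ((-9.1)+(-14))/2)
= (4.9, -11.55)

(4.9, -11.55)


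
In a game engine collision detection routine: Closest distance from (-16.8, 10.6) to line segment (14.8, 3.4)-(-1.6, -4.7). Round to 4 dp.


Project P onto AB: t = 1 (clamped to [0,1])
Closest point on segment: (-1.6, -4.7)
Distance: 21.5669

21.5669


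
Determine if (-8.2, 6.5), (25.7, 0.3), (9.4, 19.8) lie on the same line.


Cross product: (25.7-(-8.2))*(19.8-6.5) - (0.3-6.5)*(9.4-(-8.2))
= 559.99

No, not collinear
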